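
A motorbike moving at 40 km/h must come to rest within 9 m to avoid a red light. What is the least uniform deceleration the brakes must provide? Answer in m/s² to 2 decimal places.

40 km/h ÷ 3.6 = 11.1111 m/s.
v² = 2a·d ⇒ a = v²/(2d) = 11.1111² / (2 × 9.000) = 123.457 / 18.000 = 6.8587 m/s².

Required deceleration ≈ 6.86 m/s²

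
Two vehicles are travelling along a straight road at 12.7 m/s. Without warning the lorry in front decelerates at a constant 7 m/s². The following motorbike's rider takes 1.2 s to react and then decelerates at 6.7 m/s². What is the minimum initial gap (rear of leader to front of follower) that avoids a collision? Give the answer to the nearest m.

Leader travels v²/(2a_L) = 161.290 / 14.000 = 11.521 m before stopping.
Follower covers v·t_r = 12.7000 × 1.2 = 15.240 m while reacting, then v²/(2a_F) = 161.290 / 13.400 = 12.037 m while braking, for a total of 15.240 + 12.037 = 27.277 m.
Since a_F ≤ a_L and the follower starts braking later, the follower is never slower than the leader, so the closest approach is when both have stopped.
Minimum gap = 27.277 − 11.521 = 15.756 m.

Minimum gap ≈ 16 m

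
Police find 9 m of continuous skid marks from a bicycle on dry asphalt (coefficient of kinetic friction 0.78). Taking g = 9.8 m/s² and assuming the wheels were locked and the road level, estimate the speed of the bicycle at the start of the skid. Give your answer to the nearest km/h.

Deceleration a = μg = 0.78 × 9.8 = 7.644 m/s².
v = √(2a·d) = √(2 × 7.644 × 9) = √137.592 = 11.7300 m/s.
= 11.7300 × 3.6 = 42.228 km/h.

Initial speed ≈ 42 km/h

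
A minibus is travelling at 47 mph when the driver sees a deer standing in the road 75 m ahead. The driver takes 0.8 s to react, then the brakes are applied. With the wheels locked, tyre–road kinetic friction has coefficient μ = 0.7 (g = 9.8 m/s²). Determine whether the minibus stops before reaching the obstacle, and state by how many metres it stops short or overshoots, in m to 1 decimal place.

Yes — it stops 26.0 m short of the obstacle

47 mph × 0.44704 = 21.0109 m/s.
a = μg = 0.7 × 9.8 = 6.860 m/s².
Reaction distance = 21.0109 × 0.8 = 16.809 m.
Braking distance = v²/(2a) = 441.458 / 13.720 = 32.176 m.
Total stopping distance = 16.809 + 32.176 = 48.985 m, vs 75 m available — it stops with 75 − 48.985 = 26.015 m to spare.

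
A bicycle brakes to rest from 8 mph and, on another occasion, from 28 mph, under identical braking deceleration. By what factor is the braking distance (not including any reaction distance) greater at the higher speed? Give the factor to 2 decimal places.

Factor ≈ 12.25

Braking distance d = v²/(2a), so with a fixed, d ∝ v².
Factor = (28/8)² = 3.5000² = 12.2500.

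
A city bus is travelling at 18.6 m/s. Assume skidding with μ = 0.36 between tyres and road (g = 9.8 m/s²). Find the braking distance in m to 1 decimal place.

Braking distance ≈ 49.0 m

a = μg = 0.36 × 9.8 = 3.528 m/s².
Braking distance = v²/(2a) = 18.6000² / (2 × 3.528) = 345.960 / 7.056 = 49.031 m.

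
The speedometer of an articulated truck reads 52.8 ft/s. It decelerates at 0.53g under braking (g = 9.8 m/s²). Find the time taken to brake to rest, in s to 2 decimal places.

52.8 ft/s × 0.3048 = 16.0934 m/s.
a = 0.53 × 9.8 = 5.194 m/s².
Braking time = v/a = 16.0934 / 5.194 = 3.098 s.

Braking time ≈ 3.10 s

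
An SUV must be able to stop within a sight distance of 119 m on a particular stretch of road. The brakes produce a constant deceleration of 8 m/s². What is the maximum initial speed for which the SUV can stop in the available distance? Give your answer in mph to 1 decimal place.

Maximum speed ≈ 97.6 mph

v²/(2a) = d ⇒ v = √(2 × 8.000 × 119) = √1904.00 = 43.6348 m/s.
43.6348 m/s ÷ 0.44704 = 97.608 mph.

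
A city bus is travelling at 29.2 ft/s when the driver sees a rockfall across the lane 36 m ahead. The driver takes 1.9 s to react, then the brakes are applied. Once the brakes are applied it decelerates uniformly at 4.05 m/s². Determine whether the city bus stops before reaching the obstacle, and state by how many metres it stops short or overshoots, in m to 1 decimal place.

29.2 ft/s × 0.3048 = 8.9002 m/s.
Reaction distance = 8.9002 × 1.9 = 16.910 m.
Braking distance = v²/(2a) = 79.214 / 8.100 = 9.780 m.
Total stopping distance = 16.910 + 9.780 = 26.690 m, vs 36 m available — it stops with 36 − 26.690 = 9.310 m to spare.

Yes — it stops 9.3 m short of the obstacle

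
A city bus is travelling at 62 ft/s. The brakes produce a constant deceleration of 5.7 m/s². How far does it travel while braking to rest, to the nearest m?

Braking distance ≈ 31 m

62 ft/s × 0.3048 = 18.8976 m/s.
Braking distance = v²/(2a) = 18.8976² / (2 × 5.700) = 357.119 / 11.400 = 31.326 m.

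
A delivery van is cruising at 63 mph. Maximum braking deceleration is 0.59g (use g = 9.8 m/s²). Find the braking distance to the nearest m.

63 mph × 0.44704 = 28.1635 m/s.
a = 0.59 × 9.8 = 5.782 m/s².
Braking distance = v²/(2a) = 28.1635² / (2 × 5.782) = 793.183 / 11.564 = 68.591 m.

Braking distance ≈ 69 m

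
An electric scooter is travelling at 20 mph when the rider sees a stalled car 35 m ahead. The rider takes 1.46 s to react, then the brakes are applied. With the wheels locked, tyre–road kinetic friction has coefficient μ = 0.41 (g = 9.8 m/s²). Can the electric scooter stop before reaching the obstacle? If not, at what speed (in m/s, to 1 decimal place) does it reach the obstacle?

Yes — it stops about 12.0 m short of the obstacle, so it never reaches it

20 mph × 0.44704 = 8.9408 m/s.
a = μg = 0.41 × 9.8 = 4.018 m/s².
Reaction distance = 8.9408 × 1.46 = 13.054 m.
Braking distance = v²/(2a) = 79.938 / 8.036 = 9.947 m.
Total stopping distance = 13.054 + 9.947 = 23.001 m, vs 35 m available — it stops with 35 − 23.001 = 11.999 m to spare.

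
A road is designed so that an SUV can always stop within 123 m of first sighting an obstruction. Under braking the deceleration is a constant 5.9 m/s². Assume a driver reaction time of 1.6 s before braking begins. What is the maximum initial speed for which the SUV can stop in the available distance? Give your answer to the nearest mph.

Stopping distance: v·t_r + v²/(2a) = 123 with t_r = 1.6 s and a = 5.900 m/s².
So v² + 18.880 v − 1451.40 = 0.
Positive root: v = −a·t_r + √((a·t_r)² + 2a·d) = −9.440 + √(89.114 + 1451.40) = 29.8094 m/s.
29.8094 m/s ÷ 0.44704 = 66.682 mph.

Maximum speed ≈ 67 mph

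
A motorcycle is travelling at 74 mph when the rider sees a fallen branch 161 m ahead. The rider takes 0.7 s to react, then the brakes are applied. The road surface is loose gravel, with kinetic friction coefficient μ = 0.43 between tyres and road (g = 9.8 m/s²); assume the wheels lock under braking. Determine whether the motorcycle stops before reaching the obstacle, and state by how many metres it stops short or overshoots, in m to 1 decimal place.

Yes — it stops 8.0 m short of the obstacle

74 mph × 0.44704 = 33.0810 m/s.
a = μg = 0.43 × 9.8 = 4.214 m/s².
Reaction distance = 33.0810 × 0.7 = 23.157 m.
Braking distance = v²/(2a) = 1094.353 / 8.428 = 129.847 m.
Total stopping distance = 23.157 + 129.847 = 153.004 m, vs 161 m available — it stops with 161 − 153.004 = 7.996 m to spare.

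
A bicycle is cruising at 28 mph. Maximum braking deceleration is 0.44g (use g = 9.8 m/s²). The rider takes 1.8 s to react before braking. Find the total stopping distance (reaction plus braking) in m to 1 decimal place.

Total stopping distance ≈ 40.7 m

28 mph × 0.44704 = 12.5171 m/s.
a = 0.44 × 9.8 = 4.312 m/s².
Reaction distance = v·t_r = 12.5171 × 1.8 = 22.531 m.
Braking distance = v²/(2a) = 12.5171² / (2 × 4.312) = 156.678 / 8.624 = 18.168 m.
Total = 22.531 + 18.168 = 40.699 m.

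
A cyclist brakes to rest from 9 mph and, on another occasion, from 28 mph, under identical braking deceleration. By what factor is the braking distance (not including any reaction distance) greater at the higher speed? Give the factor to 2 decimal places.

Braking distance d = v²/(2a), so with a fixed, d ∝ v².
Factor = (28/9)² = 3.1111² = 9.6789.

Factor ≈ 9.68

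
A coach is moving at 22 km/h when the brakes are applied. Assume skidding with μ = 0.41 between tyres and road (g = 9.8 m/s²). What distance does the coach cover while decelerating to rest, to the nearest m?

Braking distance ≈ 5 m

22 km/h ÷ 3.6 = 6.1111 m/s.
a = μg = 0.41 × 9.8 = 4.018 m/s².
Braking distance = v²/(2a) = 6.1111² / (2 × 4.018) = 37.346 / 8.036 = 4.647 m.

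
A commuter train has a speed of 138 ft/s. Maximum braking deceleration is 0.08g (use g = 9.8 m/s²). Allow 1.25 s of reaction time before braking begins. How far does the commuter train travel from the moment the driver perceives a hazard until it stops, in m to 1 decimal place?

Total stopping distance ≈ 1180.9 m

138 ft/s × 0.3048 = 42.0624 m/s.
a = 0.08 × 9.8 = 0.784 m/s².
Reaction distance = v·t_r = 42.0624 × 1.25 = 52.578 m.
Braking distance = v²/(2a) = 42.0624² / (2 × 0.784) = 1769.245 / 1.568 = 1128.345 m.
Total = 52.578 + 1128.345 = 1180.923 m.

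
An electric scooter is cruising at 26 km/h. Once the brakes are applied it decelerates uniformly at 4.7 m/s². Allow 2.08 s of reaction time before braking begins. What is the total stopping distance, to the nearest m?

26 km/h ÷ 3.6 = 7.2222 m/s.
Reaction distance = v·t_r = 7.2222 × 2.08 = 15.022 m.
Braking distance = v²/(2a) = 7.2222² / (2 × 4.700) = 52.160 / 9.400 = 5.549 m.
Total = 15.022 + 5.549 = 20.571 m.

Total stopping distance ≈ 21 m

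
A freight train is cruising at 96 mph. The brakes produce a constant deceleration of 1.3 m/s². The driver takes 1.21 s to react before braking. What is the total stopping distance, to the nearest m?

Total stopping distance ≈ 760 m

96 mph × 0.44704 = 42.9158 m/s.
Reaction distance = v·t_r = 42.9158 × 1.21 = 51.928 m.
Braking distance = v²/(2a) = 42.9158² / (2 × 1.300) = 1841.766 / 2.600 = 708.372 m.
Total = 51.928 + 708.372 = 760.300 m.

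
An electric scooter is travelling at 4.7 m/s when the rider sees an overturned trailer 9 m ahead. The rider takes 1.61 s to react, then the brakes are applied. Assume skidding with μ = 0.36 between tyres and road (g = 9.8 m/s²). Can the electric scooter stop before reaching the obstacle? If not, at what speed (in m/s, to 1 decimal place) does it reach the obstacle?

a = μg = 0.36 × 9.8 = 3.528 m/s².
Reaction distance = 4.7000 × 1.61 = 7.567 m.
Braking distance needed to stop: v²/(2a) = 22.090 / 7.056 = 3.131 m, so total needed = 7.567 + 3.131 = 10.698 m > 9 m — it cannot stop.
Distance remaining when braking begins: 9 − 7.567 = 1.433 m.
v² = v₀² − 2a·d = 22.090 − 2 × 3.528 × 1.433 = 11.979 m²/s².
v = √11.979 = 3.461 m/s.

No — it strikes the obstacle at 3.5 m/s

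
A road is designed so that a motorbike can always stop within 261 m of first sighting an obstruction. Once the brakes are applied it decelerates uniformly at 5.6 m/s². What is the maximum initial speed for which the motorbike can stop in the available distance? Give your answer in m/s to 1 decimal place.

Maximum speed ≈ 54.1 m/s

v²/(2a) = d ⇒ v = √(2 × 5.600 × 261) = √2923.20 = 54.0666 m/s.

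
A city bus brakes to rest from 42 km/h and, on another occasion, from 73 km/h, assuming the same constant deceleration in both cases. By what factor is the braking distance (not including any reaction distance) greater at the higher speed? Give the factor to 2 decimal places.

Braking distance d = v²/(2a), so with a fixed, d ∝ v².
Factor = (73/42)² = 1.7381² = 3.0210.

Factor ≈ 3.02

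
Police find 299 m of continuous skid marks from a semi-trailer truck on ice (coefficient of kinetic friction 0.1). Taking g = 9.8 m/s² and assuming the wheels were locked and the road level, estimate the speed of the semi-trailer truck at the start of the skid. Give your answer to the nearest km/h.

Deceleration a = μg = 0.1 × 9.8 = 0.980 m/s².
v = √(2a·d) = √(2 × 0.980 × 299) = √586.040 = 24.2083 m/s.
= 24.2083 × 3.6 = 87.150 km/h.

Initial speed ≈ 87 km/h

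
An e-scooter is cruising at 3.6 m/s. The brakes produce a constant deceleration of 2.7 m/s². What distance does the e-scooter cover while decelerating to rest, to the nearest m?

Braking distance ≈ 2 m

Braking distance = v²/(2a) = 3.6000² / (2 × 2.700) = 12.960 / 5.400 = 2.400 m.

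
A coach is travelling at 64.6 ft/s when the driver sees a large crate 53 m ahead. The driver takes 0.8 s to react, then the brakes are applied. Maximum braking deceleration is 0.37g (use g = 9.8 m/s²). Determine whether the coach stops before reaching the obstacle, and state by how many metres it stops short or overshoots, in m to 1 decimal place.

64.6 ft/s × 0.3048 = 19.6901 m/s.
a = 0.37 × 9.8 = 3.626 m/s².
Reaction distance = 19.6901 × 0.8 = 15.752 m.
Braking distance = v²/(2a) = 387.700 / 7.252 = 53.461 m.
Total stopping distance = 15.752 + 53.461 = 69.213 m, vs 53 m available — it cannot stop in time and overshoots by 69.213 − 53 = 16.213 m.

No — it overshoots by 16.2 m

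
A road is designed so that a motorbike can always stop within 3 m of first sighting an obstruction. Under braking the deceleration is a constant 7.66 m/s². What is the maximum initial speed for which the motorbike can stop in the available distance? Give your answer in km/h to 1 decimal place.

v²/(2a) = d ⇒ v = √(2 × 7.660 × 3) = √45.96 = 6.7794 m/s.
6.7794 m/s × 3.6 = 24.406 km/h.

Maximum speed ≈ 24.4 km/h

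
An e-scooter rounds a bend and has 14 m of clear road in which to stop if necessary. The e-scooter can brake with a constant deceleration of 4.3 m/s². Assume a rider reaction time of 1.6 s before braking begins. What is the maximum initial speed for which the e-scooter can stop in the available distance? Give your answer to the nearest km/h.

Stopping distance: v·t_r + v²/(2a) = 14 with t_r = 1.6 s and a = 4.300 m/s².
So v² + 13.760 v − 120.40 = 0.
Positive root: v = −a·t_r + √((a·t_r)² + 2a·d) = −6.880 + √(47.334 + 120.40) = 6.0712 m/s.
6.0712 m/s × 3.6 = 21.856 km/h.

Maximum speed ≈ 22 km/h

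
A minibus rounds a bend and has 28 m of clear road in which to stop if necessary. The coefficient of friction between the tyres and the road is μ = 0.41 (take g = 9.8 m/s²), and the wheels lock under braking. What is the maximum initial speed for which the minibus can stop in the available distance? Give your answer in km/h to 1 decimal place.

a = μg = 0.41 × 9.8 = 4.018 m/s².
v²/(2a) = d ⇒ v = √(2 × 4.018 × 28) = √225.01 = 15.0003 m/s.
15.0003 m/s × 3.6 = 54.001 km/h.

Maximum speed ≈ 54.0 km/h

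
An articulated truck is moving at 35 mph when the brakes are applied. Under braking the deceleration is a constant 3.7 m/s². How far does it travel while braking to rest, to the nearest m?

Braking distance ≈ 33 m

35 mph × 0.44704 = 15.6464 m/s.
Braking distance = v²/(2a) = 15.6464² / (2 × 3.700) = 244.810 / 7.400 = 33.082 m.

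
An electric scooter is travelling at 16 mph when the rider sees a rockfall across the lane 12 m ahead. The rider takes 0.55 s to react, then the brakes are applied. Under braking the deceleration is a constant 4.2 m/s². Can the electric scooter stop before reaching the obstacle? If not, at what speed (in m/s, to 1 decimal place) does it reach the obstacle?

16 mph × 0.44704 = 7.1526 m/s.
Reaction distance = 7.1526 × 0.55 = 3.934 m.
Braking distance = v²/(2a) = 51.160 / 8.400 = 6.090 m.
Total stopping distance = 3.934 + 6.090 = 10.024 m, vs 12 m available — it stops with 12 − 10.024 = 1.976 m to spare.

Yes — it stops about 2.0 m short of the obstacle, so it never reaches it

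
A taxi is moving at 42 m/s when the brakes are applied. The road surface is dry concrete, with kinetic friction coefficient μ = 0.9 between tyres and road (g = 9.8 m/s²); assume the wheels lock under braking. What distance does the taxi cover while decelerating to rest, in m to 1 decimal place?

Braking distance ≈ 100.0 m

a = μg = 0.9 × 9.8 = 8.820 m/s².
Braking distance = v²/(2a) = 42.0000² / (2 × 8.820) = 1764.000 / 17.640 = 100.000 m.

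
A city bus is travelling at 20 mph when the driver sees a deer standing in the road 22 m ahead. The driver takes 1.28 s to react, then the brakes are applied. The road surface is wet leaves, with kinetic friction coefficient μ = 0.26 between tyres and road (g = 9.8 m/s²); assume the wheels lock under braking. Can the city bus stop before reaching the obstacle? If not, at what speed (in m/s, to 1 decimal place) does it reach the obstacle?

No — it strikes the obstacle at 5.1 m/s

20 mph × 0.44704 = 8.9408 m/s.
a = μg = 0.26 × 9.8 = 2.548 m/s².
Reaction distance = 8.9408 × 1.28 = 11.444 m.
Braking distance needed to stop: v²/(2a) = 79.938 / 5.096 = 15.686 m, so total needed = 11.444 + 15.686 = 27.130 m > 22 m — it cannot stop.
Distance remaining when braking begins: 22 − 11.444 = 10.556 m.
v² = v₀² − 2a·d = 79.938 − 2 × 2.548 × 10.556 = 26.145 m²/s².
v = √26.145 = 5.113 m/s.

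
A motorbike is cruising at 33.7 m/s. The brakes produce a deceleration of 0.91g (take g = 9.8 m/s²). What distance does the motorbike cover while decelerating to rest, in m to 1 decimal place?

a = 0.91 × 9.8 = 8.918 m/s².
Braking distance = v²/(2a) = 33.7000² / (2 × 8.918) = 1135.690 / 17.836 = 63.674 m.

Braking distance ≈ 63.7 m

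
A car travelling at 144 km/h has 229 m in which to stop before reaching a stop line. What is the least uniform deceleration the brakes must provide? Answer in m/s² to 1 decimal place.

144 km/h ÷ 3.6 = 40.0000 m/s.
v² = 2a·d ⇒ a = v²/(2d) = 40.0000² / (2 × 229.000) = 1600.000 / 458.000 = 3.4934 m/s².

Required deceleration ≈ 3.5 m/s²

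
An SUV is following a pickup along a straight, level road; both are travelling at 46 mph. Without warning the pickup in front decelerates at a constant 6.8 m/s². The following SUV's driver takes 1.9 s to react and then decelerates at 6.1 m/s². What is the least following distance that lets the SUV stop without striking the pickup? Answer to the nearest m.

Minimum gap ≈ 43 m

46 mph × 0.44704 = 20.5638 m/s.
Leader travels v²/(2a_L) = 422.870 / 13.600 = 31.093 m before stopping.
Follower covers v·t_r = 20.5638 × 1.9 = 39.071 m while reacting, then v²/(2a_F) = 422.870 / 12.200 = 34.661 m while braking, for a total of 39.071 + 34.661 = 73.732 m.
Since a_F ≤ a_L and the follower starts braking later, the follower is never slower than the leader, so the closest approach is when both have stopped.
Minimum gap = 73.732 − 31.093 = 42.639 m.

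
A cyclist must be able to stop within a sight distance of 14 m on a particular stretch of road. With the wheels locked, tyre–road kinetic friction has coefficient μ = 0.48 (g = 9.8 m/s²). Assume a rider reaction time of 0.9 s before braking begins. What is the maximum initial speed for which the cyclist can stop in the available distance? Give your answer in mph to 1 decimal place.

Maximum speed ≈ 17.9 mph

a = μg = 0.48 × 9.8 = 4.704 m/s².
Stopping distance: v·t_r + v²/(2a) = 14 with t_r = 0.9 s and a = 4.704 m/s².
So v² + 8.467 v − 131.71 = 0.
Positive root: v = −a·t_r + √((a·t_r)² + 2a·d) = −4.234 + √(17.927 + 131.71) = 7.9986 m/s.
7.9986 m/s ÷ 0.44704 = 17.892 mph.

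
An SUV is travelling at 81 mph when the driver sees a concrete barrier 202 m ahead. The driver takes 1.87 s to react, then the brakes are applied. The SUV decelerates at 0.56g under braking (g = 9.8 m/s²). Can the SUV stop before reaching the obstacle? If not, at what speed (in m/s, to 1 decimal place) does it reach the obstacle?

81 mph × 0.44704 = 36.2102 m/s.
a = 0.56 × 9.8 = 5.488 m/s².
Reaction distance = 36.2102 × 1.87 = 67.713 m.
Braking distance = v²/(2a) = 1311.179 / 10.976 = 119.459 m.
Total stopping distance = 67.713 + 119.459 = 187.172 m, vs 202 m available — it stops with 202 − 187.172 = 14.828 m to spare.

Yes — it stops about 14.8 m short of the obstacle, so it never reaches it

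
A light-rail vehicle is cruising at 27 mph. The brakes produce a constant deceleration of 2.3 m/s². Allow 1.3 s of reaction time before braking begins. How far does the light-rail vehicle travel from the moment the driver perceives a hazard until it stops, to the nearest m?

27 mph × 0.44704 = 12.0701 m/s.
Reaction distance = v·t_r = 12.0701 × 1.3 = 15.691 m.
Braking distance = v²/(2a) = 12.0701² / (2 × 2.300) = 145.687 / 4.600 = 31.671 m.
Total = 15.691 + 31.671 = 47.362 m.

Total stopping distance ≈ 47 m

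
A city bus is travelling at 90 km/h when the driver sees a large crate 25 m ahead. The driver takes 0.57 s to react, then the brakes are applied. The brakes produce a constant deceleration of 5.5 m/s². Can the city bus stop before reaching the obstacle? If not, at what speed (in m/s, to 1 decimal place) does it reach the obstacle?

90 km/h ÷ 3.6 = 25.0000 m/s.
Reaction distance = 25.0000 × 0.57 = 14.250 m.
Braking distance needed to stop: v²/(2a) = 625.000 / 11.000 = 56.818 m, so total needed = 14.250 + 56.818 = 71.068 m > 25 m — it cannot stop.
Distance remaining when braking begins: 25 − 14.250 = 10.750 m.
v² = v₀² − 2a·d = 625.000 − 2 × 5.500 × 10.750 = 506.750 m²/s².
v = √506.750 = 22.511 m/s.

No — it strikes the obstacle at 22.5 m/s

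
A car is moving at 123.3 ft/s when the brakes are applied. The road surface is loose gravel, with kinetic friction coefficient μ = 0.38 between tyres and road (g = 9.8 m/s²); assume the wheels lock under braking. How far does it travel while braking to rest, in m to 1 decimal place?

123.3 ft/s × 0.3048 = 37.5818 m/s.
a = μg = 0.38 × 9.8 = 3.724 m/s².
Braking distance = v²/(2a) = 37.5818² / (2 × 3.724) = 1412.392 / 7.448 = 189.634 m.

Braking distance ≈ 189.6 m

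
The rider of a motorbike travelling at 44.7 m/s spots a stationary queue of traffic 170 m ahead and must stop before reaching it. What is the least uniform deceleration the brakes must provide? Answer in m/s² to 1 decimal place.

Required deceleration ≈ 5.9 m/s²

v² = 2a·d ⇒ a = v²/(2d) = 44.7000² / (2 × 170.000) = 1998.090 / 340.000 = 5.8767 m/s².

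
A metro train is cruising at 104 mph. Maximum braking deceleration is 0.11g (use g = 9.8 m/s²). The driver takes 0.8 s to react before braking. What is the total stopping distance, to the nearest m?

104 mph × 0.44704 = 46.4922 m/s.
a = 0.11 × 9.8 = 1.078 m/s².
Reaction distance = v·t_r = 46.4922 × 0.8 = 37.194 m.
Braking distance = v²/(2a) = 46.4922² / (2 × 1.078) = 2161.525 / 2.156 = 1002.563 m.
Total = 37.194 + 1002.563 = 1039.757 m.

Total stopping distance ≈ 1040 m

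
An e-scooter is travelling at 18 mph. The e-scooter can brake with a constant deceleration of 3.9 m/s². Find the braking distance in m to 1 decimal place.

18 mph × 0.44704 = 8.0467 m/s.
Braking distance = v²/(2a) = 8.0467² / (2 × 3.900) = 64.749 / 7.800 = 8.301 m.

Braking distance ≈ 8.3 m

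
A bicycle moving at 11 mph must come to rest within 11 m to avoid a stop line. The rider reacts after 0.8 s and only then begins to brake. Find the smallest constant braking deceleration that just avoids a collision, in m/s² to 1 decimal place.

Required deceleration ≈ 1.7 m/s²

11 mph × 0.44704 = 4.9174 m/s.
Distance covered during reaction = 4.9174 × 0.8 = 3.934 m.
Distance available for braking: 11 − 3.934 = 7.066 m.
v² = 2a·d ⇒ a = v²/(2d) = 4.9174² / (2 × 7.066) = 24.181 / 14.132 = 1.7111 m/s².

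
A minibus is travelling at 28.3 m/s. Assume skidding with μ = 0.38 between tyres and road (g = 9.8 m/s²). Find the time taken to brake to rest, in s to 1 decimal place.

Braking time ≈ 7.6 s

a = μg = 0.38 × 9.8 = 3.724 m/s².
Braking time = v/a = 28.3000 / 3.724 = 7.599 s.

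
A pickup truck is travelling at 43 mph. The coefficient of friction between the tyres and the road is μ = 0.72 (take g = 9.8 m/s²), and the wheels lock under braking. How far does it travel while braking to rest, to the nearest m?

43 mph × 0.44704 = 19.2227 m/s.
a = μg = 0.72 × 9.8 = 7.056 m/s².
Braking distance = v²/(2a) = 19.2227² / (2 × 7.056) = 369.512 / 14.112 = 26.184 m.

Braking distance ≈ 26 m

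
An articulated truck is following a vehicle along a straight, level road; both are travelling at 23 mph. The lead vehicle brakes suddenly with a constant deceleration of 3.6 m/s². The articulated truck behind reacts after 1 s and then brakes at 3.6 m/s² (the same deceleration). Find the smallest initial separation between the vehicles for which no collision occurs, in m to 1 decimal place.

23 mph × 0.44704 = 10.2819 m/s.
Leader travels v²/(2a_L) = 105.717 / 7.200 = 14.683 m before stopping.
Follower covers v·t_r = 10.2819 × 1 = 10.282 m while reacting, then v²/(2a_F) = 105.717 / 7.200 = 14.683 m while braking, for a total of 10.282 + 14.683 = 24.965 m.
Since a_F ≤ a_L and the follower starts braking later, the follower is never slower than the leader, so the closest approach is when both have stopped.
Minimum gap = 24.965 − 14.683 = 10.282 m.

Minimum gap ≈ 10.3 m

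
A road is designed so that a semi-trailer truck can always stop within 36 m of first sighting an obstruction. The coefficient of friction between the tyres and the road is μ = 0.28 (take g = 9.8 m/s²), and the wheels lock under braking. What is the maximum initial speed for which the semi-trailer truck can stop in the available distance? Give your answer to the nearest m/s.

Maximum speed ≈ 14 m/s

a = μg = 0.28 × 9.8 = 2.744 m/s².
v²/(2a) = d ⇒ v = √(2 × 2.744 × 36) = √197.57 = 14.0560 m/s.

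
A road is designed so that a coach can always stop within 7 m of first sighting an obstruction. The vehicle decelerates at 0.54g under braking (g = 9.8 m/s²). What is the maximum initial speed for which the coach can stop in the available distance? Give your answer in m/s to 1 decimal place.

a = 0.54 × 9.8 = 5.292 m/s².
v²/(2a) = d ⇒ v = √(2 × 5.292 × 7) = √74.09 = 8.6076 m/s.

Maximum speed ≈ 8.6 m/s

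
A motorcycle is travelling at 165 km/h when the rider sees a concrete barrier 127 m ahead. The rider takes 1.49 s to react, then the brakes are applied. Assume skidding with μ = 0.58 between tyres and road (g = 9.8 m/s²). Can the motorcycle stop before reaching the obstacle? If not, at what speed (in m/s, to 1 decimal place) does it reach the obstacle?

165 km/h ÷ 3.6 = 45.8333 m/s.
a = μg = 0.58 × 9.8 = 5.684 m/s².
Reaction distance = 45.8333 × 1.49 = 68.292 m.
Braking distance needed to stop: v²/(2a) = 2100.691 / 11.368 = 184.790 m, so total needed = 68.292 + 184.790 = 253.082 m > 127 m — it cannot stop.
Distance remaining when braking begins: 127 − 68.292 = 58.708 m.
v² = v₀² − 2a·d = 2100.691 − 2 × 5.684 × 58.708 = 1433.298 m²/s².
v = √1433.298 = 37.859 m/s.

No — it strikes the obstacle at 37.9 m/s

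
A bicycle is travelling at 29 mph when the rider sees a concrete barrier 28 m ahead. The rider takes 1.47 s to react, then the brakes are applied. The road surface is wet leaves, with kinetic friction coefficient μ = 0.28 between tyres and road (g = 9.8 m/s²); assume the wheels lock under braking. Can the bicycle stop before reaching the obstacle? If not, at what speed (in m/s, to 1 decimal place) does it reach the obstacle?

No — it strikes the obstacle at 10.9 m/s

29 mph × 0.44704 = 12.9642 m/s.
a = μg = 0.28 × 9.8 = 2.744 m/s².
Reaction distance = 12.9642 × 1.47 = 19.057 m.
Braking distance needed to stop: v²/(2a) = 168.070 / 5.488 = 30.625 m, so total needed = 19.057 + 30.625 = 49.682 m > 28 m — it cannot stop.
Distance remaining when braking begins: 28 − 19.057 = 8.943 m.
v² = v₀² − 2a·d = 168.070 − 2 × 2.744 × 8.943 = 118.991 m²/s².
v = √118.991 = 10.908 m/s.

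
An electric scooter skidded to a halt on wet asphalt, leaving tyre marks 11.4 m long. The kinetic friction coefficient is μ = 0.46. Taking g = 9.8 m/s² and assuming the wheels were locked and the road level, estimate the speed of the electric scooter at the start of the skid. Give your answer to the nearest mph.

Initial speed ≈ 23 mph

Deceleration a = μg = 0.46 × 9.8 = 4.508 m/s².
v = √(2a·d) = √(2 × 4.508 × 11.4) = √102.782 = 10.1381 m/s.
= 10.1381 ÷ 0.44704 = 22.678 mph.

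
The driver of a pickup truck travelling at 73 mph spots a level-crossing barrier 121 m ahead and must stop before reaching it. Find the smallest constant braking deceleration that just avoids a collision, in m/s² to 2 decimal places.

Required deceleration ≈ 4.40 m/s²

73 mph × 0.44704 = 32.6339 m/s.
v² = 2a·d ⇒ a = v²/(2d) = 32.6339² / (2 × 121.000) = 1064.971 / 242.000 = 4.4007 m/s².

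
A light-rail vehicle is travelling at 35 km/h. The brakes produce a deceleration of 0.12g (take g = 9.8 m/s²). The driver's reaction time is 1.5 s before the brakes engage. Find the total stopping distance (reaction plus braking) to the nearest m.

Total stopping distance ≈ 55 m

35 km/h ÷ 3.6 = 9.7222 m/s.
a = 0.12 × 9.8 = 1.176 m/s².
Reaction distance = v·t_r = 9.7222 × 1.5 = 14.583 m.
Braking distance = v²/(2a) = 9.7222² / (2 × 1.176) = 94.521 / 2.352 = 40.188 m.
Total = 14.583 + 40.188 = 54.771 m.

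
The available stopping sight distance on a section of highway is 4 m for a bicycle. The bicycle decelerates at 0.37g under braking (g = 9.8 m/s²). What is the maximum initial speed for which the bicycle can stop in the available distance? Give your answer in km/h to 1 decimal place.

Maximum speed ≈ 19.4 km/h

a = 0.37 × 9.8 = 3.626 m/s².
v²/(2a) = d ⇒ v = √(2 × 3.626 × 4) = √29.01 = 5.3861 m/s.
5.3861 m/s × 3.6 = 19.390 km/h.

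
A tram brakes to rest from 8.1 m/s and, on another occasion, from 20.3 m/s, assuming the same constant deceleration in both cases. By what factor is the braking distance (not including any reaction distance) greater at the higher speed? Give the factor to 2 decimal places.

Braking distance d = v²/(2a), so with a fixed, d ∝ v².
Factor = (20.3/8.1)² = 2.5062² = 6.2810.

Factor ≈ 6.28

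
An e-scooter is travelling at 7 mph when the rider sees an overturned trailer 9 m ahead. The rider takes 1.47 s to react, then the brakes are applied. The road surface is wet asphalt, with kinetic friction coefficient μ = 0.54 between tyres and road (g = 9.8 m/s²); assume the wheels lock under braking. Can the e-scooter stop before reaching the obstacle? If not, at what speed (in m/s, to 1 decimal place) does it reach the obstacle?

Yes — it stops about 3.5 m short of the obstacle, so it never reaches it

7 mph × 0.44704 = 3.1293 m/s.
a = μg = 0.54 × 9.8 = 5.292 m/s².
Reaction distance = 3.1293 × 1.47 = 4.600 m.
Braking distance = v²/(2a) = 9.793 / 10.584 = 0.925 m.
Total stopping distance = 4.600 + 0.925 = 5.525 m, vs 9 m available — it stops with 9 − 5.525 = 3.475 m to spare.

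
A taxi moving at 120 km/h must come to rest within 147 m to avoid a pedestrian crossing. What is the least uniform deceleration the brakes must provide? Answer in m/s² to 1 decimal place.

Required deceleration ≈ 3.8 m/s²

120 km/h ÷ 3.6 = 33.3333 m/s.
v² = 2a·d ⇒ a = v²/(2d) = 33.3333² / (2 × 147.000) = 1111.109 / 294.000 = 3.7793 m/s².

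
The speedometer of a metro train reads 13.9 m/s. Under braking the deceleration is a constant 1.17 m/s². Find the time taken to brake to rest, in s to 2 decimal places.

Braking time = v/a = 13.9000 / 1.170 = 11.880 s.

Braking time ≈ 11.88 s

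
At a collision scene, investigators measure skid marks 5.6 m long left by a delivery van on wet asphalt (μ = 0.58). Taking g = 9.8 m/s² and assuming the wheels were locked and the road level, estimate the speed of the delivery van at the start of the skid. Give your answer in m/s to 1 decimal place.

Deceleration a = μg = 0.58 × 9.8 = 5.684 m/s².
v = √(2a·d) = √(2 × 5.684 × 5.6) = √63.661 = 7.9788 m/s.

Initial speed ≈ 8.0 m/s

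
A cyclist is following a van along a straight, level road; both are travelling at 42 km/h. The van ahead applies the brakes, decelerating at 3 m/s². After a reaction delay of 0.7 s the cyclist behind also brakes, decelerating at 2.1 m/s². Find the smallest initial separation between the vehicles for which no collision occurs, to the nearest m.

Minimum gap ≈ 18 m

42 km/h ÷ 3.6 = 11.6667 m/s.
Leader travels v²/(2a_L) = 136.112 / 6.000 = 22.685 m before stopping.
Follower covers v·t_r = 11.6667 × 0.7 = 8.167 m while reacting, then v²/(2a_F) = 136.112 / 4.200 = 32.408 m while braking, for a total of 8.167 + 32.408 = 40.575 m.
Since a_F ≤ a_L and the follower starts braking later, the follower is never slower than the leader, so the closest approach is when both have stopped.
Minimum gap = 40.575 − 22.685 = 17.890 m.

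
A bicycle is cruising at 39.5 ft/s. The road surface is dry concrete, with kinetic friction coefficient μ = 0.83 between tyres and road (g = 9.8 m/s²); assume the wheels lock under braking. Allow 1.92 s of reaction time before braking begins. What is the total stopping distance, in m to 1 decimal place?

Total stopping distance ≈ 32.0 m

39.5 ft/s × 0.3048 = 12.0396 m/s.
a = μg = 0.83 × 9.8 = 8.134 m/s².
Reaction distance = v·t_r = 12.0396 × 1.92 = 23.116 m.
Braking distance = v²/(2a) = 12.0396² / (2 × 8.134) = 144.952 / 16.268 = 8.910 m.
Total = 23.116 + 8.910 = 32.026 m.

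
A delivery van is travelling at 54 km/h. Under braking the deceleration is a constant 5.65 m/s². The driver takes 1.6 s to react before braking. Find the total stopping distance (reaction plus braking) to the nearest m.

Total stopping distance ≈ 44 m

54 km/h ÷ 3.6 = 15.0000 m/s.
Reaction distance = v·t_r = 15.0000 × 1.6 = 24.000 m.
Braking distance = v²/(2a) = 15.0000² / (2 × 5.650) = 225.000 / 11.300 = 19.912 m.
Total = 24.000 + 19.912 = 43.912 m.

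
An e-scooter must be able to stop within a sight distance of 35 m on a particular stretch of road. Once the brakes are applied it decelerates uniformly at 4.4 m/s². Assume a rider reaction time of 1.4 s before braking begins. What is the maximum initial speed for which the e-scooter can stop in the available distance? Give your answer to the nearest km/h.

Stopping distance: v·t_r + v²/(2a) = 35 with t_r = 1.4 s and a = 4.400 m/s².
So v² + 12.320 v − 308.00 = 0.
Positive root: v = −a·t_r + √((a·t_r)² + 2a·d) = −6.160 + √(37.946 + 308.00) = 12.4396 m/s.
12.4396 m/s × 3.6 = 44.783 km/h.

Maximum speed ≈ 45 km/h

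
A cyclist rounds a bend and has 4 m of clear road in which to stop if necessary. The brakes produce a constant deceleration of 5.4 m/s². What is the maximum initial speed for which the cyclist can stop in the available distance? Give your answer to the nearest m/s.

v²/(2a) = d ⇒ v = √(2 × 5.400 × 4) = √43.20 = 6.5727 m/s.

Maximum speed ≈ 7 m/s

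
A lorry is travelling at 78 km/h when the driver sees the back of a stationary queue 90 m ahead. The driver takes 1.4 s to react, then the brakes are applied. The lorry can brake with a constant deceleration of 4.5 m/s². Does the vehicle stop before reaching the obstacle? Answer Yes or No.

78 km/h ÷ 3.6 = 21.6667 m/s.
Reaction distance = 21.6667 × 1.4 = 30.333 m.
Braking distance = v²/(2a) = 469.446 / 9.000 = 52.161 m.
Total stopping distance = 30.333 + 52.161 = 82.494 m, vs 90 m available — it stops with 90 − 82.494 = 7.506 m to spare.

Yes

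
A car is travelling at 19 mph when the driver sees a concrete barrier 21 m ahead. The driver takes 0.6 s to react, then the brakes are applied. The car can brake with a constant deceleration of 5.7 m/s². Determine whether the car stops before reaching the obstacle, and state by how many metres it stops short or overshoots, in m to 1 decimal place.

19 mph × 0.44704 = 8.4938 m/s.
Reaction distance = 8.4938 × 0.6 = 5.096 m.
Braking distance = v²/(2a) = 72.145 / 11.400 = 6.329 m.
Total stopping distance = 5.096 + 6.329 = 11.425 m, vs 21 m available — it stops with 21 − 11.425 = 9.575 m to spare.

Yes — it stops 9.6 m short of the obstacle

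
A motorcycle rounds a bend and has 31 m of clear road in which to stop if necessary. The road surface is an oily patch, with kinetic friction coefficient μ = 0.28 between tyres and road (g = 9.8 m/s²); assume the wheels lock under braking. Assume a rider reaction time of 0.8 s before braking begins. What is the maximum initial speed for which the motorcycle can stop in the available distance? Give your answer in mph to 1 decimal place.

a = μg = 0.28 × 9.8 = 2.744 m/s².
Stopping distance: v·t_r + v²/(2a) = 31 with t_r = 0.8 s and a = 2.744 m/s².
So v² + 4.390 v − 170.13 = 0.
Positive root: v = −a·t_r + √((a·t_r)² + 2a·d) = −2.195 + √(4.818 + 170.13) = 11.0318 m/s.
11.0318 m/s ÷ 0.44704 = 24.677 mph.

Maximum speed ≈ 24.7 mph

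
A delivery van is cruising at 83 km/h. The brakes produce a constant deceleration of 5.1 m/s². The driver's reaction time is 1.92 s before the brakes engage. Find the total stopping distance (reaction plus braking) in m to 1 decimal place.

Total stopping distance ≈ 96.4 m

83 km/h ÷ 3.6 = 23.0556 m/s.
Reaction distance = v·t_r = 23.0556 × 1.92 = 44.267 m.
Braking distance = v²/(2a) = 23.0556² / (2 × 5.100) = 531.561 / 10.200 = 52.114 m.
Total = 44.267 + 52.114 = 96.381 m.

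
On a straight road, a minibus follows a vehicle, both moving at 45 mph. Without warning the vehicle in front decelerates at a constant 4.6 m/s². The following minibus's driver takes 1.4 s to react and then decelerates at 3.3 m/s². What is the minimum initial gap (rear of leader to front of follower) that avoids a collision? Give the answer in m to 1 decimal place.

Minimum gap ≈ 45.5 m

45 mph × 0.44704 = 20.1168 m/s.
Leader travels v²/(2a_L) = 404.686 / 9.200 = 43.988 m before stopping.
Follower covers v·t_r = 20.1168 × 1.4 = 28.164 m while reacting, then v²/(2a_F) = 404.686 / 6.600 = 61.316 m while braking, for a total of 28.164 + 61.316 = 89.480 m.
Since a_F ≤ a_L and the follower starts braking later, the follower is never slower than the leader, so the closest approach is when both have stopped.
Minimum gap = 89.480 − 43.988 = 45.492 m.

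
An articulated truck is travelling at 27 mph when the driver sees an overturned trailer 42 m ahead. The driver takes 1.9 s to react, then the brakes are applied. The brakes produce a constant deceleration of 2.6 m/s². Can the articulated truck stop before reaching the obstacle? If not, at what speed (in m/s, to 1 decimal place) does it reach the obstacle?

No — it strikes the obstacle at 6.8 m/s

27 mph × 0.44704 = 12.0701 m/s.
Reaction distance = 12.0701 × 1.9 = 22.933 m.
Braking distance needed to stop: v²/(2a) = 145.687 / 5.200 = 28.017 m, so total needed = 22.933 + 28.017 = 50.950 m > 42 m — it cannot stop.
Distance remaining when braking begins: 42 − 22.933 = 19.067 m.
v² = v₀² − 2a·d = 145.687 − 2 × 2.600 × 19.067 = 46.539 m²/s².
v = √46.539 = 6.822 m/s.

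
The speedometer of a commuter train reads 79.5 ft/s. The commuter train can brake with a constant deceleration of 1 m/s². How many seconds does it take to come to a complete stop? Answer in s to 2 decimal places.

79.5 ft/s × 0.3048 = 24.2316 m/s.
Braking time = v/a = 24.2316 / 1.000 = 24.232 s.

Braking time ≈ 24.23 s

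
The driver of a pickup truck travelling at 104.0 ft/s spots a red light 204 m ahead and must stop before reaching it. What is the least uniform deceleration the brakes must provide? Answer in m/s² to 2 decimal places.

104 ft/s × 0.3048 = 31.6992 m/s.
v² = 2a·d ⇒ a = v²/(2d) = 31.6992² / (2 × 204.000) = 1004.839 / 408.000 = 2.4628 m/s².

Required deceleration ≈ 2.46 m/s²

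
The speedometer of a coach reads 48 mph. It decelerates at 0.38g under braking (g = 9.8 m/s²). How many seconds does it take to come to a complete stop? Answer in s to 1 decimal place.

Braking time ≈ 5.8 s

48 mph × 0.44704 = 21.4579 m/s.
a = 0.38 × 9.8 = 3.724 m/s².
Braking time = v/a = 21.4579 / 3.724 = 5.762 s.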